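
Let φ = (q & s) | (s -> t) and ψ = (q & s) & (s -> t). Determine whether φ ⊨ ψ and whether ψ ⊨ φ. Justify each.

(⇒) fails; (⇐) holds.

Forward direction. This fails. Under t = F, q = F, s = F, the left side is true but the right side is false.

Converse. Assume the antecedent. If t is true, (q & s) | (s -> t) reduces to true regardless of the other variables. If t is false, the antecedent cannot hold. Either way (q & s) | (s -> t) holds.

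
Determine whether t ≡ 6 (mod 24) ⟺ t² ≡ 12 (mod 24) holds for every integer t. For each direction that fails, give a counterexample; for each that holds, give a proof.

The forward direction holds; the converse fails.

[⇒] Suppose t ≡ 6 (mod 24). Write t = 24j + 6. Then (24j + 6)² = 576j² + 288j + 36 = 24(24j² + 12j + 1) + 12, so t² ≡ 12 (mod 24).

[⇐] This fails: take t = 18. Then 18² = 324 ≡ 12 (mod 24), yet 18 ≡ 18 (mod 24), not 6.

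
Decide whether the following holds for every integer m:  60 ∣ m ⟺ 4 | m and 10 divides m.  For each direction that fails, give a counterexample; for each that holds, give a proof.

(⟹) If 60 ∣ m, write m = 60q. Since 60 = 15·4, m = 4·(15q), so 4 ∣ m; and since 60 = 6·10, m = 10·(6q), so 10 ∣ m.

(⟸) This fails: take m = 20. Both 4 ∣ 20 and 10 ∣ 20, yet 20 is not a multiple of 60 (since 20 = 0·60 + 20), so 60 ∤ 20.

(⇒) holds; (⇐) fails.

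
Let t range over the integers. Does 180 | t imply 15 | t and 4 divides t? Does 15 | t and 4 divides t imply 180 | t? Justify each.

The forward direction holds; the converse fails.

[⇒] If 180 ∣ t, write t = 180q. Since 180 = 12·15, t = 15·(12q), so 15 ∣ t; and since 180 = 45·4, t = 4·(45q), so 4 ∣ t.

[⇐] This fails: take t = 60. Both 15 ∣ 60 and 4 ∣ 60, yet 60 is not a multiple of 180 (since 60 = 0·180 + 60), so 180 ∤ 60.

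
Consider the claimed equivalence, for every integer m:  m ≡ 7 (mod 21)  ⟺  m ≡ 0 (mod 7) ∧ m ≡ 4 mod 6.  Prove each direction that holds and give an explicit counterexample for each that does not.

(⟸) If m ≡ 0 (mod 7) and m ≡ 4 (mod 6), then by the Chinese remainder theorem m ≡ 28 (mod 42). Since 28 ≡ 7 (mod 21) and 21 ∣ 42, we get m ≡ 7 (mod 21).

(⟹) This fails: m = 7 gives 7 ≡ 7 (mod 21) but 7 ≡ 1 (mod 6), so the conjunction on the right does not hold.

Only the converse holds.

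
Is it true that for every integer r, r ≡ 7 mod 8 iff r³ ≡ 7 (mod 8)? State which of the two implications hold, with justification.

Both directions hold; the statement is true.

(→) Suppose r ≡ 7 mod 8. Write r = 8j + 7. Then (8j + 7)³ = 512j³ + 1344j² + 1176j + 343 = 8(64j³ + 168j² + 147j + 42) + 7, so r³ ≡ 7 (mod 8).

(←) Conversely, suppose r³ ≡ 7 (mod 8). The only residue r in {0, …, 7} with r³ ≡ 7 (mod 8) is r = 7, so r ≡ 7 (mod 8).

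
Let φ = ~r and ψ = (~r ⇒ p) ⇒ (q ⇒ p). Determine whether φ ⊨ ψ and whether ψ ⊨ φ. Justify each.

(⟹) Assume the antecedent. If q is true, the antecedent forces (q = T, p = F, r = F) or (q = T, p = T, r = F), and (~r ⇒ p) ⇒ (q ⇒ p) holds there. If q is false, (~r ⇒ p) ⇒ (q ⇒ p) reduces to true regardless of the other variables. Either way (~r ⇒ p) ⇒ (q ⇒ p) holds.

(⟸) This fails. Under q = F, p = F, r = T, the left side is false but the right side is true.

Only the forward implication holds.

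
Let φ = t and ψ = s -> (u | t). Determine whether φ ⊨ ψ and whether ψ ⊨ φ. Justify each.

The forward direction holds; the converse fails.

Forward direction. Assume the antecedent. If t is true, s -> (u | t) reduces to true regardless of the other variables. If t is false, the antecedent cannot hold. Either way s -> (u | t) holds.

Converse. This fails. Under t = F, s = F, u = F, the left side is false but the right side is true.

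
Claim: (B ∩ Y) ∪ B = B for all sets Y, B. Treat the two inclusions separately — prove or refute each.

The two sets are equal.

(⊇) Let x ∈ B. Then either x ∈ B and x ∉ Y; or x ∈ Y ∩ B. In each case x ∈ (B ∩ Y) ∪ B, so B ⊆ (B ∩ Y) ∪ B.

(⊆) Let x ∈ (B ∩ Y) ∪ B. Then either x ∈ B and x ∉ Y; or x ∈ Y ∩ B. In each case x ∈ B, so (B ∩ Y) ∪ B ⊆ B.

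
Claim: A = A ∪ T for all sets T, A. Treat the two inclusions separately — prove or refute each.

Forward inclusion. Let x ∈ A. Then either x ∈ A and x ∉ T; or x ∈ T ∩ A. In each case x ∈ A ∪ T, so A ⊆ A ∪ T.

Reverse inclusion. This inclusion fails. Take T = {1}, A = ∅; then 1 ∈ A ∪ T but 1 ∉ A.

The sets are not equal: only the forward inclusion holds.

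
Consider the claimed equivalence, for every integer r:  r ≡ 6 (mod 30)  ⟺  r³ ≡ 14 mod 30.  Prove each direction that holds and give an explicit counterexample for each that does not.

Neither implication holds.

Forward direction. This fails: take r = 6. Then 6 ≡ 6 (mod 30), but 6³ = 216 ≡ 6 (mod 30), not 14.

Converse. This fails: take r = 14. Then 14³ = 2744 ≡ 14 (mod 30), yet 14 ≡ 14 (mod 30), not 6.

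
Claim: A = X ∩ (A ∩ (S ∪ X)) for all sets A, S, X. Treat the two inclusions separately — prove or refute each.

The sets are not equal: only the reverse inclusion holds.

Forward inclusion. This inclusion fails. Take A = {1}, S = ∅, X = ∅; then 1 ∈ A but 1 ∉ X ∩ (A ∩ (S ∪ X)).

Reverse inclusion. Let x ∈ X ∩ (A ∩ (S ∪ X)). Then either x ∈ A ∩ X and x ∉ S; or x ∈ A ∩ S ∩ X. In each case x ∈ A, so X ∩ (A ∩ (S ∪ X)) ⊆ A.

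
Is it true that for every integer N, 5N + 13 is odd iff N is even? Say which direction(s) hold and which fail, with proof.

Both implications hold.

(←) Suppose N is even; write N = 2j. Then 5N + 13 = 5·(2j) + 13 = 2·5j + 13, which is odd.

(→) Suppose 5N + 13 is odd. Since 5 is odd, 5N and N have the same parity, so 5N + 13 ≡ N + 13 (mod 2). As 13 is odd, 5N + 13 is odd exactly when N is even. Thus N is even.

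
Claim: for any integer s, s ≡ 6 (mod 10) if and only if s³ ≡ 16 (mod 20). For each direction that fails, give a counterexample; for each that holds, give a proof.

The biconditional holds.

(←) The residues r modulo 20 with r³ ≡ 16 (mod 20) are exactly {6, 16}, and each is ≡ 6 (mod 10).

(→) Suppose s ≡ 6 (mod 10). Working modulo 20, s ∈ {6, 16}; for each such r, r³ ≡ 16 (mod 20).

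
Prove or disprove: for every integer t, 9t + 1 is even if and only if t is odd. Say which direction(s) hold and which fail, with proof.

Both directions hold; the statement is true.

[⇒] Suppose 9t + 1 is even. Since 9 is odd, 9t and t have the same parity, so 9t + 1 ≡ t + 1 (mod 2). As 1 is odd, 9t + 1 is even exactly when t is odd. Thus t is odd.

[⇐] Conversely, suppose t is odd; write t = 2j + 1. Then 9t + 1 = 9·(2j + 1) + 1 = 2·9j + 10, which is even.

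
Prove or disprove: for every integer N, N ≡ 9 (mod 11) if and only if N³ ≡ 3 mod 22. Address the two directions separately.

(⇒) fails; (⇐) holds.

(⇒) This fails: take N = 20. Then 20 ≡ 9 (mod 11), but 20³ = 8000 ≡ 14 (mod 22), not 3.

(⇐) Conversely, the residues r modulo 22 with r³ ≡ 3 (mod 22) are exactly {9}, and each is ≡ 9 (mod 11).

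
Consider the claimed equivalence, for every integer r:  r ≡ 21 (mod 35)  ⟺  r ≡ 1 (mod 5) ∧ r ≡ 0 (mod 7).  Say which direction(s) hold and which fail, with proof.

Both directions hold; the statement is true.

(⇒) Suppose r ≡ 21 (mod 35); write r = 35j + 21. Since 5 ∣ 35, reducing mod 5 gives r ≡ 21 ≡ 1 (mod 5); since 7 ∣ 35, reducing mod 7 gives r ≡ 21 ≡ 0 (mod 7).

(⇐) Conversely, if r ≡ 1 (mod 5) and r ≡ 0 (mod 7), then by the Chinese remainder theorem r ≡ 21 (mod 35). This is exactly r ≡ 21 (mod 35).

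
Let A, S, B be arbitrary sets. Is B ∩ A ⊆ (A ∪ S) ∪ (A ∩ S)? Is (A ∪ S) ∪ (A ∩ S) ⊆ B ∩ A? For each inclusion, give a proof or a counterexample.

(⊆) Let x ∈ B ∩ A. Then either x ∈ A ∩ B and x ∉ S; or x ∈ A ∩ S ∩ B. In each case x ∈ (A ∪ S) ∪ (A ∩ S), so B ∩ A ⊆ (A ∪ S) ∪ (A ∩ S).

(⊇) This inclusion fails. Take A = {1}, S = ∅, B = ∅; then 1 ∈ (A ∪ S) ∪ (A ∩ S) but 1 ∉ B ∩ A.

(⊆) holds; (⊇) fails.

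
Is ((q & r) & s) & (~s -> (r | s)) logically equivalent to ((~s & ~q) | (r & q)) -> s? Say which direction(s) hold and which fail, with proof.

[⇒] Assume the antecedent. If s is true, ((~s & ~q) | (r & q)) -> s reduces to true regardless of the other variables. If s is false, the antecedent cannot hold. Either way ((~s & ~q) | (r & q)) -> s holds.

[⇐] This fails. Under s = T, r = F, q = F, the left side is false but the right side is true.

Only the forward direction holds.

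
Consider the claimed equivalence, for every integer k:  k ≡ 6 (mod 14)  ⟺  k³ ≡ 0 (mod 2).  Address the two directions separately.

Only the forward implication holds.

[⇒] Suppose k ≡ 6 (mod 14). Then k³ ≡ 6³ = 216 (mod 14), and since 2 ∣ 14, also k³ ≡ 0 (mod 2).

[⇐] This fails: take k = 0. Then 0³ = 0 ≡ 0 (mod 2), yet 0 ≡ 0 (mod 14), not 6.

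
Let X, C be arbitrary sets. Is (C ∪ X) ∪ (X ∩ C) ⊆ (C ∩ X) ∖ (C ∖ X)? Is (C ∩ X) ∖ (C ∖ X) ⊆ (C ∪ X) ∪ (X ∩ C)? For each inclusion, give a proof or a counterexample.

(⟸) Let x ∈ (C ∩ X) ∖ (C ∖ X). Then x ∈ X ∩ C, from which x ∈ (C ∪ X) ∪ (X ∩ C).

(⟹) This inclusion fails. Take X = {1}, C = ∅; then 1 ∈ (C ∪ X) ∪ (X ∩ C) but 1 ∉ (C ∩ X) ∖ (C ∖ X).

(⊆) fails; (⊇) holds.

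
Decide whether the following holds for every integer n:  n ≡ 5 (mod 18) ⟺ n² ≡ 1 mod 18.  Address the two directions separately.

(⟹) This fails: take n = 5. Then 5 ≡ 5 (mod 18), but 5² = 25 ≡ 7 (mod 18), not 1.

(⟸) This fails: take n = 1. Then 1² = 1 ≡ 1 (mod 18), yet 1 ≡ 1 (mod 18), not 5.

(⇒) fails and (⇐) fails.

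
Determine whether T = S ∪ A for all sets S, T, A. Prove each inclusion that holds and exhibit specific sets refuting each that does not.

Neither inclusion holds.

Forward inclusion. This inclusion fails. Take S = ∅, T = {1}, A = ∅; then 1 ∈ T but 1 ∉ S ∪ A.

Reverse inclusion. This inclusion fails. Take S = {1}, T = ∅, A = ∅; then 1 ∈ S ∪ A but 1 ∉ T.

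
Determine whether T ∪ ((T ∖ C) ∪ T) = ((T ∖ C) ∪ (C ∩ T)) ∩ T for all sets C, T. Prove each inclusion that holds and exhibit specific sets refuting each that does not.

(⟸) Let x ∈ ((T ∖ C) ∪ (C ∩ T)) ∩ T. Then either x ∈ T and x ∉ C; or x ∈ C ∩ T. In each case x ∈ T ∪ ((T ∖ C) ∪ T), so ((T ∖ C) ∪ (C ∩ T)) ∩ T ⊆ T ∪ ((T ∖ C) ∪ T).

(⟹) Let x ∈ T ∪ ((T ∖ C) ∪ T). Then either x ∈ T and x ∉ C; or x ∈ C ∩ T. In each case x ∈ ((T ∖ C) ∪ (C ∩ T)) ∩ T, so T ∪ ((T ∖ C) ∪ T) ⊆ ((T ∖ C) ∪ (C ∩ T)) ∩ T.

The two sets are equal.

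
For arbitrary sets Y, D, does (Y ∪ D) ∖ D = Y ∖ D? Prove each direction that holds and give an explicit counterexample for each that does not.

Both inclusions hold.

(⊇) Let x ∈ Y ∖ D. Then x ∈ Y and x ∉ D, from which x ∈ (Y ∪ D) ∖ D.

(⊆) Let x ∈ (Y ∪ D) ∖ D. Then x ∈ Y and x ∉ D, from which x ∈ Y ∖ D.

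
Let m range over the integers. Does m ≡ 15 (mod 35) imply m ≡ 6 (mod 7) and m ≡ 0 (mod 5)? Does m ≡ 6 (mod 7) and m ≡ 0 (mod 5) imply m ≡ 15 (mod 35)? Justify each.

(⇒) This fails: m = 15 gives 15 ≡ 15 (mod 35) but 15 ≡ 1 (mod 7), so the conjunction on the right does not hold.

(⇐) This fails: m = 20 satisfies both congruences on the right (20 ≡ 6 mod 7 and 20 ≡ 0 mod 5) yet 20 ≡ 20 (mod 35), not 15.

Both directions fail.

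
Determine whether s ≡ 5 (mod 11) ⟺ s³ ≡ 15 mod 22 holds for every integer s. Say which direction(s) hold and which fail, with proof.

Not equivalent: only (⇐) holds.

(⇒) This fails: take s = 16. Then 16 ≡ 5 (mod 11), but 16³ = 4096 ≡ 4 (mod 22), not 15.

(⇐) Conversely, the residues r modulo 22 with r³ ≡ 15 (mod 22) are exactly {5}, and each is ≡ 5 (mod 11).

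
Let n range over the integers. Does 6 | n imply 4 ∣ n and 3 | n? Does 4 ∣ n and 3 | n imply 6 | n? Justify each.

Forward direction. This fails: take n = 6. Certainly 6 ∣ 6, but 4 ∤ 6.

Converse. Suppose 4 ∣ n and 3 ∣ n. Any common multiple of 4 and 3 is a multiple of their lcm; here gcd(4, 3) = 1, so lcm(4, 3) = 4·3 = 12, so 12 ∣ n. Since 6 ∣ 12, it follows that 6 ∣ n.

The forward direction fails; the converse holds.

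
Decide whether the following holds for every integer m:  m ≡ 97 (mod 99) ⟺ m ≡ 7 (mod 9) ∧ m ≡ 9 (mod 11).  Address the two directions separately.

Both directions hold.

(⇒) Suppose m ≡ 97 (mod 99); write m = 99j + 97. Since 9 ∣ 99, reducing mod 9 gives m ≡ 97 ≡ 7 (mod 9); since 11 ∣ 99, reducing mod 11 gives m ≡ 97 ≡ 9 (mod 11).

(⇐) Conversely, if m ≡ 7 (mod 9) and m ≡ 9 (mod 11), then by the Chinese remainder theorem m ≡ 97 (mod 99). This is exactly m ≡ 97 (mod 99).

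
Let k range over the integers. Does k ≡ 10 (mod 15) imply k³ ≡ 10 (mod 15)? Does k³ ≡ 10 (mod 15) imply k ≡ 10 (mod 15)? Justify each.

[⇒] Suppose k ≡ 10 (mod 15). Write k = 15j + 10. Then (15j + 10)³ = 3375j³ + 6750j² + 4500j + 1000 = 15(225j³ + 450j² + 300j + 66) + 10, so k³ ≡ 10 (mod 15).

[⇐] Conversely, suppose k³ ≡ 10 (mod 15). The only residue r in {0, …, 14} with r³ ≡ 10 (mod 15) is r = 10, so k ≡ 10 (mod 15).

The biconditional holds.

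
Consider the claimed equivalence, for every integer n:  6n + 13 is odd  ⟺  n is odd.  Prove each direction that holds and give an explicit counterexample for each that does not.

(⟹) This fails: take n = 4. Then 6n + 13 = 37, which is odd, yet n = 4 is even, not odd.

(⟸) Suppose n is odd. Since 6 is even, 6n is even for every n, so 6n + 13 has the same parity as 13, which is odd. Hence 6n + 13 is odd.

The forward direction fails; the converse holds.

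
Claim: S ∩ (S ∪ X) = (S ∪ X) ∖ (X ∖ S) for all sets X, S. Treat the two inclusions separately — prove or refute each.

Both inclusions hold; the sets are equal.

(⟹) Let x ∈ S ∩ (S ∪ X). Then either x ∈ S and x ∉ X; or x ∈ X ∩ S. In each case x ∈ (S ∪ X) ∖ (X ∖ S), so S ∩ (S ∪ X) ⊆ (S ∪ X) ∖ (X ∖ S).

(⟸) Let x ∈ (S ∪ X) ∖ (X ∖ S). Then either x ∈ S and x ∉ X; or x ∈ X ∩ S. In each case x ∈ S ∩ (S ∪ X), so (S ∪ X) ∖ (X ∖ S) ⊆ S ∩ (S ∪ X).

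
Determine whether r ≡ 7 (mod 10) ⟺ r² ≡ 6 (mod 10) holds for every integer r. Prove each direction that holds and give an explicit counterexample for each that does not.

(⟹) This fails: take r = 7. Then 7 ≡ 7 (mod 10), but 7² = 49 ≡ 9 (mod 10), not 6.

(⟸) This fails: take r = 4. Then 4² = 16 ≡ 6 (mod 10), yet 4 ≡ 4 (mod 10), not 7.

(⇒) fails and (⇐) fails.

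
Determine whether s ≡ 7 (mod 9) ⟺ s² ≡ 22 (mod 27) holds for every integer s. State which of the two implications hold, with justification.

Neither direction holds.

(→) This fails: take s = 16. Then 16 ≡ 7 (mod 9), but 16² = 256 ≡ 13 (mod 27), not 22.

(←) This fails: take s = 20. Then 20² = 400 ≡ 22 (mod 27), yet 20 ≡ 2 (mod 9), not 7.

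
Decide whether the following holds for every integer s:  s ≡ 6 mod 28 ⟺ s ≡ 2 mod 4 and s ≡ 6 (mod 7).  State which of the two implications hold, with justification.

(→) Suppose s ≡ 6 (mod 28); write s = 28j + 6. Since 4 ∣ 28, reducing mod 4 gives s ≡ 6 ≡ 2 (mod 4); since 7 ∣ 28, reducing mod 7 gives s ≡ 6 (mod 7).

(←) Conversely, if s ≡ 2 (mod 4) and s ≡ 6 (mod 7), then by the Chinese remainder theorem s ≡ 6 (mod 28). This is exactly s ≡ 6 (mod 28).

Both directions hold.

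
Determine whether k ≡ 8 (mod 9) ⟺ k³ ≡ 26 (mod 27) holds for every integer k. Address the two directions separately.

Both directions hold.

(⇒) Suppose k ≡ 8 (mod 9). Working modulo 27, k ∈ {8, 17, 26}; for each such r, r³ ≡ 26 (mod 27).

(⇐) Conversely, the residues r modulo 27 with r³ ≡ 26 (mod 27) are exactly {8, 17, 26}, and each is ≡ 8 (mod 9).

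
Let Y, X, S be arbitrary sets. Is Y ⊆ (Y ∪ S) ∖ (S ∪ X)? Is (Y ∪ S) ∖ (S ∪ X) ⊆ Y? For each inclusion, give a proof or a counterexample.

(⟹) This inclusion fails. Take Y = {1}, X = {1}, S = ∅; then 1 ∈ Y but 1 ∉ (Y ∪ S) ∖ (S ∪ X).

(⟸) Let x ∈ (Y ∪ S) ∖ (S ∪ X). Then x ∈ Y and x ∉ X, S, from which x ∈ Y.

Only the reverse inclusion holds.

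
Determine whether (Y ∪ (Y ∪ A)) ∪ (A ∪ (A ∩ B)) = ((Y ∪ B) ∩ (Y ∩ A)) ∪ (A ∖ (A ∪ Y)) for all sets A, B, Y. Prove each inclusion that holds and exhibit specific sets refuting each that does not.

The sets are not equal: only the reverse inclusion holds.

Forward inclusion. This inclusion fails. Take A = {1}, B = ∅, Y = ∅; then 1 ∈ (Y ∪ (Y ∪ A)) ∪ (A ∪ (A ∩ B)) but 1 ∉ ((Y ∪ B) ∩ (Y ∩ A)) ∪ (A ∖ (A ∪ Y)).

Reverse inclusion. Let x ∈ ((Y ∪ B) ∩ (Y ∩ A)) ∪ (A ∖ (A ∪ Y)). Then either x ∈ A ∩ Y and x ∉ B; or x ∈ A ∩ B ∩ Y. In each case x ∈ (Y ∪ (Y ∪ A)) ∪ (A ∪ (A ∩ B)), so ((Y ∪ B) ∩ (Y ∩ A)) ∪ (A ∖ (A ∪ Y)) ⊆ (Y ∪ (Y ∪ A)) ∪ (A ∪ (A ∩ B)).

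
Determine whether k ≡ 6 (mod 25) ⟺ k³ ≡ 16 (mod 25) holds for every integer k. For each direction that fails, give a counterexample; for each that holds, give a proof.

(⟹) Suppose k ≡ 6 (mod 25). Write k = 25j + 6. Then (25j + 6)³ = 15625j³ + 11250j² + 2700j + 216 = 25(625j³ + 450j² + 108j + 8) + 16, so k³ ≡ 16 (mod 25).

(⟸) Conversely, suppose k³ ≡ 16 (mod 25). The only residue r in {0, …, 24} with r³ ≡ 16 (mod 25) is r = 6, so k ≡ 6 (mod 25).

Both implications hold.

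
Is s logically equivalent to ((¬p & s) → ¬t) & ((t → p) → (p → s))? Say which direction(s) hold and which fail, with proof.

Neither implication holds.

Forward direction. This fails. Under p = F, s = T, t = T, the left side is true but the right side is false.

Converse. This fails. Under p = F, s = F, t = F, the left side is false but the right side is true.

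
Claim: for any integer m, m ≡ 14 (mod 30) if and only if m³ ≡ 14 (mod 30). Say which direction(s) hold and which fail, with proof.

Both directions hold; the statement is true.

(⇒) Suppose m ≡ 14 (mod 30). Write m = 30j + 14. Then (30j + 14)³ = 27000j³ + 37800j² + 17640j + 2744 = 30(900j³ + 1260j² + 588j + 91) + 14, so m³ ≡ 14 (mod 30).

(⇐) Conversely, suppose m³ ≡ 14 (mod 30). The only residue r in {0, …, 29} with r³ ≡ 14 (mod 30) is r = 14, so m ≡ 14 (mod 30).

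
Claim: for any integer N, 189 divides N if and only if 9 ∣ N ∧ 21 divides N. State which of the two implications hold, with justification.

Forward direction. If 189 ∣ N, write N = 189q. Since 189 = 21·9, N = 9·(21q), so 9 ∣ N; and since 189 = 9·21, N = 21·(9q), so 21 ∣ N.

Converse. This fails: take N = 63. Both 9 ∣ 63 and 21 ∣ 63, yet 63 is not a multiple of 189 (since 63 = 0·189 + 63), so 189 ∤ 63.

(⇒) holds; (⇐) fails.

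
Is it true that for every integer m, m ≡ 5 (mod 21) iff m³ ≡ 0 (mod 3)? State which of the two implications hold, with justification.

Neither implication holds.

(⇒) This fails: take m = 5. Then 5 ≡ 5 (mod 21), but 5³ = 125 ≡ 2 (mod 3), not 0.

(⇐) This fails: take m = 0. Then 0³ = 0 ≡ 0 (mod 3), yet 0 ≡ 0 (mod 21), not 5.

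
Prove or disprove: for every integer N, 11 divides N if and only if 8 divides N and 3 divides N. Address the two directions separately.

(⟹) This fails: take N = 11. Certainly 11 ∣ 11, but 8 ∤ 11.

(⟸) This fails: take N = 24. Both 8 ∣ 24 and 3 ∣ 24, yet 24 is not a multiple of 11 (since 24 = 2·11 + 2), so 11 ∤ 24.

Neither implication holds.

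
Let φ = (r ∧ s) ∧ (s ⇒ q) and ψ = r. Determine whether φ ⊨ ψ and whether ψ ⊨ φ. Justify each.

The forward direction holds; the converse fails.

(⟹) Assume the antecedent. If r is true, r reduces to true regardless of the other variables. If r is false, the antecedent cannot hold. Either way r holds.

(⟸) This fails. Under r = T, s = F, q = F, the left side is false but the right side is true.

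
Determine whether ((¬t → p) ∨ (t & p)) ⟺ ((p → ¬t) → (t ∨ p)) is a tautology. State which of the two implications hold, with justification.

Both directions hold; the statement is true.

[⇒] Assume the antecedent. If p is true, (p → ¬t) → (t ∨ p) reduces to true regardless of the other variables. If p is false, the antecedent forces (p = F, t = T), and (p → ¬t) → (t ∨ p) holds there. Either way (p → ¬t) → (t ∨ p) holds.

[⇐] Assume the antecedent. If p is true, (¬t → p) ∨ (t & p) reduces to true regardless of the other variables. If p is false, the antecedent forces (p = F, t = T), and (¬t → p) ∨ (t & p) holds there. Either way (¬t → p) ∨ (t & p) holds.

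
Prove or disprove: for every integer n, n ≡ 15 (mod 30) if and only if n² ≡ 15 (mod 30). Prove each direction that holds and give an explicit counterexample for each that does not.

(⇒) Suppose n ≡ 15 (mod 30). Write n = 30j + 15. Then (30j + 15)² = 900j² + 900j + 225 = 30(30j² + 30j + 7) + 15, so n² ≡ 15 (mod 30).

(⇐) Conversely, suppose n² ≡ 15 (mod 30). The only residue r in {0, …, 29} with r² ≡ 15 (mod 30) is r = 15, so n ≡ 15 (mod 30).

Both directions hold.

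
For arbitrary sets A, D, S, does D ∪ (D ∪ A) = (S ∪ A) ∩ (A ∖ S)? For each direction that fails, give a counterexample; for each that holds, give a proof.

The sets are not equal: only the reverse inclusion holds.

Forward inclusion. This inclusion fails. Take A = ∅, D = {1}, S = ∅; then 1 ∈ D ∪ (D ∪ A) but 1 ∉ (S ∪ A) ∩ (A ∖ S).

Reverse inclusion. Let x ∈ (S ∪ A) ∩ (A ∖ S). Then either x ∈ A and x ∉ D, S; or x ∈ A ∩ D and x ∉ S. In each case x ∈ D ∪ (D ∪ A), so (S ∪ A) ∩ (A ∖ S) ⊆ D ∪ (D ∪ A).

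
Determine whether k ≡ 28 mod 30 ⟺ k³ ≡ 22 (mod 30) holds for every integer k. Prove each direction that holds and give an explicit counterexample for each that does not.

(⇒) Suppose k ≡ 28 mod 30. Write k = 30j + 28. Then (30j + 28)³ = 27000j³ + 75600j² + 70560j + 21952 = 30(900j³ + 2520j² + 2352j + 731) + 22, so k³ ≡ 22 (mod 30).

(⇐) Conversely, suppose k³ ≡ 22 (mod 30). The only residue r in {0, …, 29} with r³ ≡ 22 (mod 30) is r = 28, so k ≡ 28 (mod 30).

Equivalent; both directions hold.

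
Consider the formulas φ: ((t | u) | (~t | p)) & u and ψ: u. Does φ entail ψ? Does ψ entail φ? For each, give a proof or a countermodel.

The biconditional holds.

Forward direction. Assume the antecedent. If u is true, u reduces to true regardless of the other variables. If u is false, the antecedent cannot hold. Either way u holds.

Converse. Assume the antecedent. If u is true, ((t | u) | (~t | p)) & u reduces to true regardless of the other variables. If u is false, the antecedent cannot hold. Either way ((t | u) | (~t | p)) & u holds.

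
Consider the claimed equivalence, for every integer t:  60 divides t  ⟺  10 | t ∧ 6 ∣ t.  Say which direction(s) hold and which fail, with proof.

(⇒) holds; (⇐) fails.

(⟹) If 60 ∣ t, write t = 60q. Since 60 = 6·10, t = 10·(6q), so 10 ∣ t; and since 60 = 10·6, t = 6·(10q), so 6 ∣ t.

(⟸) This fails: take t = 30. Both 10 ∣ 30 and 6 ∣ 30, yet 30 is not a multiple of 60 (since 30 = 0·60 + 30), so 60 ∤ 30.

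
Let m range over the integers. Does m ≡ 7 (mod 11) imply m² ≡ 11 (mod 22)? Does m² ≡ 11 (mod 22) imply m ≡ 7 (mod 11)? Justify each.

Neither direction holds.

(→) This fails: take m = 7. Then 7 ≡ 7 (mod 11), but 7² = 49 ≡ 5 (mod 22), not 11.

(←) This fails: take m = 11. Then 11² = 121 ≡ 11 (mod 22), yet 11 ≡ 0 (mod 11), not 7.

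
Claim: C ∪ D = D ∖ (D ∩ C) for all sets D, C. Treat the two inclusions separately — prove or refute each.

Only the reverse inclusion holds.

(⟹) This inclusion fails. Take D = ∅, C = {1}; then 1 ∈ C ∪ D but 1 ∉ D ∖ (D ∩ C).

(⟸) Let x ∈ D ∖ (D ∩ C). Then x ∈ D and x ∉ C, from which x ∈ C ∪ D.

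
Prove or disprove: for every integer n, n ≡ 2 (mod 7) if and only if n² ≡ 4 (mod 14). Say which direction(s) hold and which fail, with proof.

[⇒] This fails: take n = 9. Then 9 ≡ 2 (mod 7), but 9² = 81 ≡ 11 (mod 14), not 4.

[⇐] This fails: take n = 12. Then 12² = 144 ≡ 4 (mod 14), yet 12 ≡ 5 (mod 7), not 2.

Both directions fail.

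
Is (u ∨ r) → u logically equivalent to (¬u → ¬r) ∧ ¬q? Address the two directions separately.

[⇒] This fails. Under q = T, u = F, r = F, the left side is true but the right side is false.

[⇐] Assume the antecedent. If u is true, (u ∨ r) → u reduces to true regardless of the other variables. If u is false, the antecedent forces (q = F, u = F, r = F), and (u ∨ r) → u holds there. Either way (u ∨ r) → u holds.

(⇒) fails; (⇐) holds.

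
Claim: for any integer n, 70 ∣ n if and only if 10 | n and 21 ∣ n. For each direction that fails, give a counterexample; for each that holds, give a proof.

[⇒] This fails: take n = 70. Certainly 70 ∣ 70, but 21 ∤ 70.

[⇐] Suppose 10 ∣ n and 21 ∣ n. Any common multiple of 10 and 21 is a multiple of their lcm; here gcd(10, 21) = 1, so lcm(10, 21) = 10·21 = 210, so 210 ∣ n. Since 70 ∣ 210, it follows that 70 ∣ n.

Not equivalent: only (⇐) holds.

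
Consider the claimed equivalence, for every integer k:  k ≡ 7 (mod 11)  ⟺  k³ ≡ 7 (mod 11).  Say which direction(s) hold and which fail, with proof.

(⇒) fails and (⇐) fails.

(⇒) This fails: take k = 7. Then 7 ≡ 7 (mod 11), but 7³ = 343 ≡ 2 (mod 11), not 7.

(⇐) This fails: take k = 6. Then 6³ = 216 ≡ 7 (mod 11), yet 6 ≡ 6 (mod 11), not 7.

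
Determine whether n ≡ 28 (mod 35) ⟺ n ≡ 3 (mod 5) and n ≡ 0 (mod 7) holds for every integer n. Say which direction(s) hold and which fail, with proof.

(→) Suppose n ≡ 28 (mod 35); write n = 35j + 28. Since 5 ∣ 35, reducing mod 5 gives n ≡ 28 ≡ 3 (mod 5); since 7 ∣ 35, reducing mod 7 gives n ≡ 28 ≡ 0 (mod 7).

(←) Conversely, if n ≡ 3 (mod 5) and n ≡ 0 (mod 7), then by the Chinese remainder theorem n ≡ 28 (mod 35). This is exactly n ≡ 28 (mod 35).

Both implications hold.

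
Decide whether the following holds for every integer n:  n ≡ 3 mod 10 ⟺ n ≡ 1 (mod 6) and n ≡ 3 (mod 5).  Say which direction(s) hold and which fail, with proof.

(←) If n ≡ 1 (mod 6) and n ≡ 3 (mod 5), then by the Chinese remainder theorem n ≡ 13 (mod 30). Since 13 ≡ 3 (mod 10) and 10 ∣ 30, we get n ≡ 3 (mod 10).

(→) This fails: n = 3 gives 3 ≡ 3 (mod 10) but 3 ≡ 3 (mod 6), so the conjunction on the right does not hold.

Only the converse holds.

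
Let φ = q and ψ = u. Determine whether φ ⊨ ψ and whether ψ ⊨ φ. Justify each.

(⟹) This fails. Under q = T, u = F, the left side is true but the right side is false.

(⟸) This fails. Under q = F, u = T, the left side is false but the right side is true.

Neither implication holds.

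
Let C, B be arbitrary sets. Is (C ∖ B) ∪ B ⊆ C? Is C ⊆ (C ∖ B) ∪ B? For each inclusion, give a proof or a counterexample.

Only the reverse inclusion holds.

Forward inclusion. This inclusion fails. Take C = ∅, B = {1}; then 1 ∈ (C ∖ B) ∪ B but 1 ∉ C.

Reverse inclusion. Let x ∈ C. Then either x ∈ C and x ∉ B; or x ∈ C ∩ B. In each case x ∈ (C ∖ B) ∪ B, so C ⊆ (C ∖ B) ∪ B.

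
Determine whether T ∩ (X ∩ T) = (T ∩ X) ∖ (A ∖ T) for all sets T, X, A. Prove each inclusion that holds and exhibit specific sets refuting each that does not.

The two sets are equal.

(⊆) Let x ∈ T ∩ (X ∩ T). Then either x ∈ T ∩ X and x ∉ A; or x ∈ T ∩ X ∩ A. In each case x ∈ (T ∩ X) ∖ (A ∖ T), so T ∩ (X ∩ T) ⊆ (T ∩ X) ∖ (A ∖ T).

(⊇) Let x ∈ (T ∩ X) ∖ (A ∖ T). Then either x ∈ T ∩ X and x ∉ A; or x ∈ T ∩ X ∩ A. In each case x ∈ T ∩ (X ∩ T), so (T ∩ X) ∖ (A ∖ T) ⊆ T ∩ (X ∩ T).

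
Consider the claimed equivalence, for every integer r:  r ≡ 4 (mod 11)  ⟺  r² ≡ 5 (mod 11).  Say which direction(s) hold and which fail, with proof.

Forward direction. Suppose r ≡ 4 (mod 11). Write r = 11j + 4. Then (11j + 4)² = 121j² + 88j + 16 = 11(11j² + 8j + 1) + 5, so r² ≡ 5 (mod 11).

Converse. This fails: take r = 7. Then 7² = 49 ≡ 5 (mod 11), yet 7 ≡ 7 (mod 11), not 4.

(⇒) holds; (⇐) fails.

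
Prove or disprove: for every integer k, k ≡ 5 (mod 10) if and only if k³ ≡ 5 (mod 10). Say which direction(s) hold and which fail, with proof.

(→) Suppose k ≡ 5 (mod 10). Write k = 10j + 5. Then (10j + 5)³ = 1000j³ + 1500j² + 750j + 125 = 10(100j³ + 150j² + 75j + 12) + 5, so k³ ≡ 5 (mod 10).

(←) For the converse, argue contrapositively. If k ≢ 5 (mod 10), then k is congruent to one of 0, 1, 2, 3, 4, 6, 7, 8, 9 modulo 10, and these give k³ ≡ 0, 1, 8, 7, 4, 6, 3, 2, 9 respectively — never 5.

Both directions hold.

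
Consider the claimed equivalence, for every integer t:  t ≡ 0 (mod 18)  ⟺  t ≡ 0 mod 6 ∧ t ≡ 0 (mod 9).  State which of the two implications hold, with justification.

Forward direction. Suppose t ≡ 0 (mod 18); write t = 18j + 0. Since 6 ∣ 18, reducing mod 6 gives t ≡ 0 (mod 6); since 9 ∣ 18, reducing mod 9 gives t ≡ 0 (mod 9).

Converse. If t ≡ 0 (mod 6) and t ≡ 0 (mod 9), then by the Chinese remainder theorem t ≡ 0 (mod 18). This is exactly t ≡ 0 (mod 18).

Equivalent; both directions hold.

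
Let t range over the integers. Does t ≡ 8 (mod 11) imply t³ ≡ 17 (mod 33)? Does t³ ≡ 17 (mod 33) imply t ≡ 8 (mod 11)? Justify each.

(⟹) This fails: take t = 19. Then 19 ≡ 8 (mod 11), but 19³ = 6859 ≡ 28 (mod 33), not 17.

(⟸) Conversely, the residues r modulo 33 with r³ ≡ 17 (mod 33) are exactly {8}, and each is ≡ 8 (mod 11).

The forward direction fails; the converse holds.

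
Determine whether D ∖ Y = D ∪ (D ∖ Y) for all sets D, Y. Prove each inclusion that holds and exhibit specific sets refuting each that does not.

(⊆) holds; (⊇) fails.

Forward inclusion. Let x ∈ D ∖ Y. Then x ∈ D and x ∉ Y, from which x ∈ D ∪ (D ∖ Y).

Reverse inclusion. This inclusion fails. Take D = {1}, Y = {1}; then 1 ∈ D ∪ (D ∖ Y) but 1 ∉ D ∖ Y.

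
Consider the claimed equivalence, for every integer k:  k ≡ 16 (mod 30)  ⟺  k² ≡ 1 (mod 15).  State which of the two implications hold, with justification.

The forward direction holds; the converse fails.

(⇒) Suppose k ≡ 16 (mod 30). Then k² ≡ 16² = 256 (mod 30), and since 15 ∣ 30, also k² ≡ 1 (mod 15).

(⇐) This fails: take k = 1. Then 1² = 1 ≡ 1 (mod 15), yet 1 ≡ 1 (mod 30), not 16.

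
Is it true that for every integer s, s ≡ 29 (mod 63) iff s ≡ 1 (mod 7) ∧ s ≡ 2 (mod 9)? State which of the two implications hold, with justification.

Both directions hold.

(⇒) Suppose s ≡ 29 (mod 63); write s = 63j + 29. Since 7 ∣ 63, reducing mod 7 gives s ≡ 29 ≡ 1 (mod 7); since 9 ∣ 63, reducing mod 9 gives s ≡ 29 ≡ 2 (mod 9).

(⇐) Conversely, if s ≡ 1 (mod 7) and s ≡ 2 (mod 9), then by the Chinese remainder theorem s ≡ 29 (mod 63). This is exactly s ≡ 29 (mod 63).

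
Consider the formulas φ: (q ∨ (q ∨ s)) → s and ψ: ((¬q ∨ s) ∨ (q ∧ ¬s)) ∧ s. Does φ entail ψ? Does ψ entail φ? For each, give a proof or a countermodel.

(⟹) This fails. Under q = F, s = F, the left side is true but the right side is false.

(⟸) Assume the antecedent. If q is true, the antecedent forces (q = T, s = T), and (q ∨ (q ∨ s)) → s holds there. If q is false, (q ∨ (q ∨ s)) → s reduces to true regardless of the other variables. Either way (q ∨ (q ∨ s)) → s holds.

Only the reverse direction holds.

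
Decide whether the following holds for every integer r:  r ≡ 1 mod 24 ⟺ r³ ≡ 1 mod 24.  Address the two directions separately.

Both implications hold.

(→) Suppose r ≡ 1 mod 24. Write r = 24j + 1. Then (24j + 1)³ = 13824j³ + 1728j² + 72j + 1 = 24(576j³ + 72j² + 3j) + 1, so r³ ≡ 1 (mod 24).

(←) Conversely, suppose r³ ≡ 1 (mod 24). The only residue r in {0, …, 23} with r³ ≡ 1 (mod 24) is r = 1, so r ≡ 1 (mod 24).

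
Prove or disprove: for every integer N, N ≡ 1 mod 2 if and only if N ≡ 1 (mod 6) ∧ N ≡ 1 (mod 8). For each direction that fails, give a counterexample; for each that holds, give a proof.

(⟹) This fails: N = 3 gives 3 ≡ 1 (mod 2) but 3 ≡ 3 (mod 6), so the conjunction on the right does not hold.

(⟸) Conversely, if N ≡ 1 (mod 6) and N ≡ 1 (mod 8), then by the Chinese remainder theorem N ≡ 1 (mod 24). Since 1 ≡ 1 (mod 2) and 2 ∣ 24, we get N ≡ 1 (mod 2).

(⇒) fails; (⇐) holds.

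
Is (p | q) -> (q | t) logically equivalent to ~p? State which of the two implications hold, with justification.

The forward direction fails; the converse holds.

(←) Assume the antecedent. If p is true, the antecedent cannot hold. If p is false, (p | q) -> (q | t) reduces to true regardless of the other variables. Either way (p | q) -> (q | t) holds.

(→) This fails. Under p = T, t = T, q = F, the left side is true but the right side is false.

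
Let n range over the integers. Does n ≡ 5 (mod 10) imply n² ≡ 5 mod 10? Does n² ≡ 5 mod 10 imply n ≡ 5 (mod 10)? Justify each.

(⟹) Suppose n ≡ 5 (mod 10). Write n = 10j + 5. Then (10j + 5)² = 100j² + 100j + 25 = 10(10j² + 10j + 2) + 5, so n² ≡ 5 (mod 10).

(⟸) Conversely, suppose n² ≡ 5 (mod 10). The only residue r in {0, …, 9} with r² ≡ 5 (mod 10) is r = 5, so n ≡ 5 (mod 10).

The biconditional holds.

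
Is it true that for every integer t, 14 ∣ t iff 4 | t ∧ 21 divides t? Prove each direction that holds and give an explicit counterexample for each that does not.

(⟹) This fails: take t = 14. Certainly 14 ∣ 14, but 4 ∤ 14.

(⟸) Suppose 4 ∣ t and 21 ∣ t. Any common multiple of 4 and 21 is a multiple of their lcm; here gcd(4, 21) = 1, so lcm(4, 21) = 4·21 = 84, so 84 ∣ t. Since 14 ∣ 84, it follows that 14 ∣ t.

Only the converse holds.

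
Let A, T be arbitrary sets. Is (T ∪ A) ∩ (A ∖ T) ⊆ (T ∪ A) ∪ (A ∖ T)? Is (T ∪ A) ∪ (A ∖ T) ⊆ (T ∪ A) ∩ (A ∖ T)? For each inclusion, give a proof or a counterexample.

Only the forward inclusion holds.

(⟹) Let x ∈ (T ∪ A) ∩ (A ∖ T). Then x ∈ A and x ∉ T, from which x ∈ (T ∪ A) ∪ (A ∖ T).

(⟸) This inclusion fails. Take A = ∅, T = {1}; then 1 ∈ (T ∪ A) ∪ (A ∖ T) but 1 ∉ (T ∪ A) ∩ (A ∖ T).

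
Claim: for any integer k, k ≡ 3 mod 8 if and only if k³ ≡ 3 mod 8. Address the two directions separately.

(⟸) For the converse, argue contrapositively. If k ≢ 3 (mod 8), then k is congruent to one of 0, 1, 2, 4, 5, 6, 7 modulo 8, and these give k³ ≡ 0, 1, 0, 0, 5, 0, 7 respectively — never 3.

(⟹) Suppose k ≡ 3 mod 8. Write k = 8j + 3. Then (8j + 3)³ = 512j³ + 576j² + 216j + 27 = 8(64j³ + 72j² + 27j + 3) + 3, so k³ ≡ 3 (mod 8).

Both implications hold.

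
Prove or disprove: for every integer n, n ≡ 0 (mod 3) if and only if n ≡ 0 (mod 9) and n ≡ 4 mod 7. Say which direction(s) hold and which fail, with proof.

The forward direction fails; the converse holds.

(⇒) This fails: n = 0 gives 0 ≡ 0 (mod 3) but 0 ≡ 0 (mod 7), so the conjunction on the right does not hold.

(⇐) Conversely, if n ≡ 0 (mod 9) and n ≡ 4 (mod 7), then by the Chinese remainder theorem n ≡ 18 (mod 63). Since 18 ≡ 0 (mod 3) and 3 ∣ 63, we get n ≡ 0 (mod 3).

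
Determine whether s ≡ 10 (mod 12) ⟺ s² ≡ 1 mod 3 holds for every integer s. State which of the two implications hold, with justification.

[⇒] Suppose s ≡ 10 (mod 12). Then s² ≡ 10² = 100 (mod 12), and since 3 ∣ 12, also s² ≡ 1 (mod 3).

[⇐] This fails: take s = 1. Then 1² = 1 ≡ 1 (mod 3), yet 1 ≡ 1 (mod 12), not 10.

Not equivalent: only (⇒) holds.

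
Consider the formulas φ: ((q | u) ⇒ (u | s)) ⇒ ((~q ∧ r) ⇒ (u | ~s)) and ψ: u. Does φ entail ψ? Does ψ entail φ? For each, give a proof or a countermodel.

The forward direction fails; the converse holds.

Forward direction. This fails. Under u = F, s = F, q = F, r = F, the left side is true but the right side is false.

Converse. Assume the antecedent. If u is true, the consequent reduces to true regardless of the other variables. If u is false, the antecedent cannot hold. Either way the consequent holds.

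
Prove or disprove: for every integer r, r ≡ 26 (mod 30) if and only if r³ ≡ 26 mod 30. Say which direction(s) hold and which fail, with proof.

[⇐] Suppose r³ ≡ 26 (mod 30). The only residue r in {0, …, 29} with r³ ≡ 26 (mod 30) is r = 26, so r ≡ 26 (mod 30).

[⇒] Suppose r ≡ 26 (mod 30). Write r = 30j + 26. Then (30j + 26)³ = 27000j³ + 70200j² + 60840j + 17576 = 30(900j³ + 2340j² + 2028j + 585) + 26, so r³ ≡ 26 (mod 30).

Both implications hold.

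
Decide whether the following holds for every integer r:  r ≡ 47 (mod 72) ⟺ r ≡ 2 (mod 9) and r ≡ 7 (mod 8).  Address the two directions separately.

Both directions hold; the statement is true.

(→) Suppose r ≡ 47 (mod 72); write r = 72j + 47. Since 9 ∣ 72, reducing mod 9 gives r ≡ 47 ≡ 2 (mod 9); since 8 ∣ 72, reducing mod 8 gives r ≡ 47 ≡ 7 (mod 8).

(←) Conversely, if r ≡ 2 (mod 9) and r ≡ 7 (mod 8), then by the Chinese remainder theorem r ≡ 47 (mod 72). This is exactly r ≡ 47 (mod 72).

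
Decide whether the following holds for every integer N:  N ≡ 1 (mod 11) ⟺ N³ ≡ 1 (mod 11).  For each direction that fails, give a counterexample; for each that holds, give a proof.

(→) Suppose N ≡ 1 (mod 11). Write N = 11j + 1. Then (11j + 1)³ = 1331j³ + 363j² + 33j + 1 = 11(121j³ + 33j² + 3j) + 1, so N³ ≡ 1 (mod 11).

(←) For the converse, argue contrapositively. If N ≢ 1 (mod 11), then N is congruent to one of 0, 2, 3, 4, 5, 6, 7, 8, 9, 10 modulo 11, and these give N³ ≡ 0, 8, 5, 9, 4, 7, 2, 6, 3, 10 respectively — never 1.

Both directions hold.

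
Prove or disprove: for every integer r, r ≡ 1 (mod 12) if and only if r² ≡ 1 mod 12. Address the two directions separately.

Not equivalent: only (⇒) holds.

(⟹) Suppose r ≡ 1 (mod 12). Write r = 12j + 1. Then (12j + 1)² = 144j² + 24j + 1 = 12(12j² + 2j) + 1, so r² ≡ 1 (mod 12).

(⟸) This fails: take r = 5. Then 5² = 25 ≡ 1 (mod 12), yet 5 ≡ 5 (mod 12), not 1.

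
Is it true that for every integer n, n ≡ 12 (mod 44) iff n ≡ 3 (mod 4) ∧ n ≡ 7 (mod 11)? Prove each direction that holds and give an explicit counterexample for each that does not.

[⇒] This fails: n = 12 gives 12 ≡ 12 (mod 44) but 12 ≡ 0 (mod 4), so the conjunction on the right does not hold.

[⇐] This fails: n = 7 satisfies both congruences on the right (7 ≡ 3 mod 4 and 7 ≡ 7 mod 11) yet 7 ≡ 7 (mod 44), not 12.

Neither implication holds.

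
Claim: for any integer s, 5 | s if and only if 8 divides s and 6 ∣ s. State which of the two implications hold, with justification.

[⇒] This fails: take s = 5. Certainly 5 ∣ 5, but 8 ∤ 5.

[⇐] This fails: take s = 24. Both 8 ∣ 24 and 6 ∣ 24, yet 24 is not a multiple of 5 (since 24 = 4·5 + 4), so 5 ∤ 24.

Neither implication holds.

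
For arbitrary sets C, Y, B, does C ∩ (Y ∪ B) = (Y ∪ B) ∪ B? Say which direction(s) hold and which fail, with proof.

(⊆) Let x ∈ C ∩ (Y ∪ B). Then either x ∈ C ∩ Y and x ∉ B; or x ∈ C ∩ B and x ∉ Y; or x ∈ C ∩ Y ∩ B. In each case x ∈ (Y ∪ B) ∪ B, so C ∩ (Y ∪ B) ⊆ (Y ∪ B) ∪ B.

(⊇) This inclusion fails. Take C = ∅, Y = {1}, B = ∅; then 1 ∈ (Y ∪ B) ∪ B but 1 ∉ C ∩ (Y ∪ B).

(⊆) holds; (⊇) fails.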